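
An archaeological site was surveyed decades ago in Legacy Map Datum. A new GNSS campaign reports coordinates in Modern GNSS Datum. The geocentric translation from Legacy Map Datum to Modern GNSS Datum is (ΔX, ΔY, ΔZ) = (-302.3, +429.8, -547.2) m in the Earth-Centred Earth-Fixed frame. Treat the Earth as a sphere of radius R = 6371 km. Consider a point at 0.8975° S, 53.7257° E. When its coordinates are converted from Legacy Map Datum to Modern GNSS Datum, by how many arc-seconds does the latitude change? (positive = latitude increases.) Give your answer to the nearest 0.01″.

Δφ = -17.63″

sin φ = -0.015664, cos φ = 0.999877, sin λ = 0.806194, cos λ = 0.591652.
North component: ΔN = −sin φ cos λ·ΔX − sin φ sin λ·ΔY + cos φ·ΔZ = −(-0.015664)(0.591652)(-302.3) − (-0.015664)(0.806194)(429.8) + (0.999877)(-547.2) = -544.51 m.
1° of latitude spans πR/180 = 111195 m, so Δφ = -544.51 / 111195 × 3600 = -17.629″.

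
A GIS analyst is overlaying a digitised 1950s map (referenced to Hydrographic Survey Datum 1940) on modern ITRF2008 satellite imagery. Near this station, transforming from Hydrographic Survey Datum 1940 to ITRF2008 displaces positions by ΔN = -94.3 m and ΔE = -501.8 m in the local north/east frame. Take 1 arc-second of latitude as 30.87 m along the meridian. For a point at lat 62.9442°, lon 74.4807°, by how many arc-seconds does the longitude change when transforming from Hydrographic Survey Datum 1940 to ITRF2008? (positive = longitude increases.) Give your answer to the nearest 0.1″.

Δλ = -35.7″

At latitude 62.9442°, cos φ = 0.454858.
1″ of longitude at this latitude = 30.87 × cos φ = 14.0415 m, so Δλ = -501.8 / 14.0415 = -35.737″.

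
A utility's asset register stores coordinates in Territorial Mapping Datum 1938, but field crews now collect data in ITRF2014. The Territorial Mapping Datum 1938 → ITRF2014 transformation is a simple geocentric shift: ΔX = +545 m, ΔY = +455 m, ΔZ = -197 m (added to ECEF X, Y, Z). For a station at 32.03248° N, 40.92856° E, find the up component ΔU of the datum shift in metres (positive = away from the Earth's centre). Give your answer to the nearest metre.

ΔU = 497 m

The local up (radial) axis is (cos φ cos λ, cos φ sin λ, sin φ), giving ΔU = 349.070 + 252.695 − 104.489 = 497.28 m.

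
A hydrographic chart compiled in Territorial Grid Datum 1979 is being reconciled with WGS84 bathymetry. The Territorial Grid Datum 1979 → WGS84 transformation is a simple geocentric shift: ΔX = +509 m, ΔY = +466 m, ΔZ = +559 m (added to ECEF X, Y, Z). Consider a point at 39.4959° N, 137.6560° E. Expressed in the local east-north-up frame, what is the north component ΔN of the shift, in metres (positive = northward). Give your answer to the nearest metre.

ΔN = 471 m

The local north axis is (−sin φ cos λ, −sin φ sin λ, cos φ), giving ΔN = 239.278 − 199.640 + 431.364 = 471.00 m.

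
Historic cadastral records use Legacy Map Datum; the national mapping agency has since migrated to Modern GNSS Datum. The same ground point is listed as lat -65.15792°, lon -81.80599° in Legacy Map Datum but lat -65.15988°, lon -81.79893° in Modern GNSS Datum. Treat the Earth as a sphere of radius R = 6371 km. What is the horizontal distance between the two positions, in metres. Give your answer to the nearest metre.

Δφ = -65.15988° − -65.15792° = -0.00196°; Δλ = -81.79893° − -81.80599° = +0.00706°.
1° along a meridian = πR/180 = 111195 m.
ΔN = Δφ × 111195 = -217.9 m; ΔE = Δλ × 111195 × cos(-65.15792°) = +0.00706 × 111195 × 0.420119 = 329.8 m.
Distance = √(ΔE² + ΔN²) = √(329.8² + (-217.9)²) = 395.3 m.

395 m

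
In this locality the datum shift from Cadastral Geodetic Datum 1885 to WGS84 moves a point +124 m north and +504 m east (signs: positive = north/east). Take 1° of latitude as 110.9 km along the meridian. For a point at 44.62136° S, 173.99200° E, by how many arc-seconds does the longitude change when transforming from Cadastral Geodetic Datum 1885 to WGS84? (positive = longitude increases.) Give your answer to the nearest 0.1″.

Δλ = 23.0″

At latitude -44.62136°, cos φ = 0.711764.
1° of longitude at this latitude = 110.9 × cos φ = 78.93 km, so Δλ = 504.0 / 78934.7 = 0.0063850° = 22.986″.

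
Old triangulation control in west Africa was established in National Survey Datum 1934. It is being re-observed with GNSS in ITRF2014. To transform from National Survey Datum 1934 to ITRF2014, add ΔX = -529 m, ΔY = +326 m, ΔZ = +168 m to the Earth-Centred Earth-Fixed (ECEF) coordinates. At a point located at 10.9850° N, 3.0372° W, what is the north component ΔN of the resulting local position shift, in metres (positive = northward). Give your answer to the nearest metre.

The local north axis is (−sin φ cos λ, −sin φ sin λ, cos φ), giving ΔN = 100.660 + 3.291 + 164.922 = 268.87 m.

ΔN = 269 m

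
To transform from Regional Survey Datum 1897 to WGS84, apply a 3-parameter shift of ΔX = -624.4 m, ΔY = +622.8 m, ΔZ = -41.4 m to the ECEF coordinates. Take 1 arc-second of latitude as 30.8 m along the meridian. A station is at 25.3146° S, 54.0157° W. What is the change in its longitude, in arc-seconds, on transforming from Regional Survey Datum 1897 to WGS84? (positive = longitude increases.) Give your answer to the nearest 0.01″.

sin φ = -0.427588, cos φ = 0.903974, sin λ = -0.809178, cos λ = 0.587564.
East component: ΔE = −sin λ·ΔX + cos λ·ΔY = −(-0.809178)(-624.4) + (0.587564)(622.8) = -139.32 m.
1° of latitude spans 3600 × 30.80 = 110880 m; at latitude φ, 1° of longitude spans that × cos φ = 100232.6 m, so Δλ = -139.32 / 100232.6 × 3600 = -5.004″.

Δλ = -5.00″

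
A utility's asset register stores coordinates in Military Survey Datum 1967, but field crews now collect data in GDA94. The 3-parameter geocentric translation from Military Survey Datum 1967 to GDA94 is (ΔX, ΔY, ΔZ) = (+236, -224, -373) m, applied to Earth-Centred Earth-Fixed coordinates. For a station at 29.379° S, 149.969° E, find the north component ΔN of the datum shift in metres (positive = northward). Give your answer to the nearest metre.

ΔN = -480 m

At φ = -29.379°, λ = 149.969°: sin φ = -0.490584, cos φ = 0.871394, sin λ = 0.500468, cos λ = -0.865755.
ΔN = −sin φ cos λ·ΔX − sin φ sin λ·ΔY + cos φ·ΔZ = −(-0.490584)(-0.865755)(236) − (-0.490584)(0.500468)(-224) + (0.871394)(-373) = -480.26 m.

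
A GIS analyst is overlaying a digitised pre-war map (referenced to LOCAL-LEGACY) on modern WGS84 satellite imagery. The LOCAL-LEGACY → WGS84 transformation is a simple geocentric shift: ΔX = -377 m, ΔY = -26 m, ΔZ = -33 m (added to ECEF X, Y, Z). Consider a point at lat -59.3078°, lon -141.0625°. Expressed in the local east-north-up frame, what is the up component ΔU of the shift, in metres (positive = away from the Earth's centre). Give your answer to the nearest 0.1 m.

ΔU = 186.4 m

At φ = -59.3078°, λ = -141.0625°: sin φ = -0.859922, cos φ = 0.510426, sin λ = -0.628472, cos λ = -0.777832.
ΔU = cos φ cos λ·ΔX + cos φ sin λ·ΔY + sin φ·ΔZ = (0.510426)(-0.777832)(-377) + (0.510426)(-0.628472)(-26) + (-0.859922)(-33) = 186.40 m.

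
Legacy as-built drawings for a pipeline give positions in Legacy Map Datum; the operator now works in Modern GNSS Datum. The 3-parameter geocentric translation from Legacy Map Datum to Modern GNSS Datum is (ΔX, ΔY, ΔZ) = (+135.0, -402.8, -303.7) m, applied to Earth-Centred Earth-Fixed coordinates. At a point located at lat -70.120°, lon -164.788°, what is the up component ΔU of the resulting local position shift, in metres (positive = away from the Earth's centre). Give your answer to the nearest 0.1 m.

The local up (radial) axis is (cos φ cos λ, cos φ sin λ, sin φ), giving ΔU = -44.298 + 35.940 + 285.602 = 277.24 m.

ΔU = 277.2 m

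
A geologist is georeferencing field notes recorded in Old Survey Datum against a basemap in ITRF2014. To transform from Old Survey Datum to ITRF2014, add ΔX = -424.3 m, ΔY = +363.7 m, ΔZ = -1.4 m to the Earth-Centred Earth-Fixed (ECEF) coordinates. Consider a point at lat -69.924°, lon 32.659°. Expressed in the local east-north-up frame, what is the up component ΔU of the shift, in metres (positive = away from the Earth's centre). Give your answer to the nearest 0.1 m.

The local up (radial) axis is (cos φ cos λ, cos φ sin λ, sin φ), giving ΔU = -122.621 + 67.372 + 1.315 = -53.93 m.

ΔU = -53.9 m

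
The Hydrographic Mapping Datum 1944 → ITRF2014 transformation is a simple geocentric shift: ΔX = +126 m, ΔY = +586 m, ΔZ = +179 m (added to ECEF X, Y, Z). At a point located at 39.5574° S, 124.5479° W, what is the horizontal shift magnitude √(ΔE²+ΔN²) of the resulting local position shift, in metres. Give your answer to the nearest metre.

314 m

The local east axis at (φ, λ) is (−sin λ, cos λ, 0), so ΔE = −sin(-124.5479°)·126 + cos(-124.5479°)·586 = -228.54 m.
The local north axis is (−sin φ cos λ, −sin φ sin λ, cos φ), giving ΔN = -45.506 − 307.383 + 138.007 = -214.88 m.
Horizontal magnitude = √(ΔE² + ΔN²) = √((-228.54)² + (-214.88)²) = 313.69 m.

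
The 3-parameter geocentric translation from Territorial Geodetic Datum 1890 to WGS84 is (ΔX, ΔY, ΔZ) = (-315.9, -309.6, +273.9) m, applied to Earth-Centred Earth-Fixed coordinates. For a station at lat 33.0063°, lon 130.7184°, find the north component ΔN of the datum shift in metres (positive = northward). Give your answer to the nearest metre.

At φ = 33.0063°, λ = 130.7184°: sin φ = 0.544731, cos φ = 0.838611, sin λ = 0.757925, cos λ = -0.652342.
ΔN = −sin φ cos λ·ΔX − sin φ sin λ·ΔY + cos φ·ΔZ = −(0.544731)(-0.652342)(-315.9) − (0.544731)(0.757925)(-309.6) + (0.838611)(273.9) = 245.26 m.

ΔN = 245 m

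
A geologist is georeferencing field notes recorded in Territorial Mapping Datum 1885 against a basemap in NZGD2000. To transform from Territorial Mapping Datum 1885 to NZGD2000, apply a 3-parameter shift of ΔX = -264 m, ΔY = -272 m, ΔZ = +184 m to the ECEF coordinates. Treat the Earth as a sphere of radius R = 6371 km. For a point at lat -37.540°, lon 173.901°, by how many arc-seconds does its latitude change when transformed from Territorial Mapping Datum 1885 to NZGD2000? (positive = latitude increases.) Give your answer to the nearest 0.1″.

Δφ = 9.3″

sin φ = -0.609315, cos φ = 0.792928, sin λ = 0.106247, cos λ = -0.994340.
North component: ΔN = −sin φ cos λ·ΔX − sin φ sin λ·ΔY + cos φ·ΔZ = −(-0.609315)(-0.994340)(-264) − (-0.609315)(0.106247)(-272) + (0.792928)(184) = 288.24 m.
1° of latitude spans πR/180 = 111195 m, so Δφ = 288.24 / 111195 × 3600 = 9.332″.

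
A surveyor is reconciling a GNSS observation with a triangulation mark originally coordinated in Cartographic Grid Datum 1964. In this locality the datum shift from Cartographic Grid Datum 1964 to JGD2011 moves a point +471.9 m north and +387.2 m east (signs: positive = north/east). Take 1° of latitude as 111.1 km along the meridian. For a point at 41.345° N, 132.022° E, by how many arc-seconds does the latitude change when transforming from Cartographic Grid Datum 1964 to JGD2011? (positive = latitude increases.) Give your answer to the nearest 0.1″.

Δφ = 15.3″

1° of latitude = 111.1 km, so Δφ = 471.9 / 111100 = 0.0042475° = 15.291″.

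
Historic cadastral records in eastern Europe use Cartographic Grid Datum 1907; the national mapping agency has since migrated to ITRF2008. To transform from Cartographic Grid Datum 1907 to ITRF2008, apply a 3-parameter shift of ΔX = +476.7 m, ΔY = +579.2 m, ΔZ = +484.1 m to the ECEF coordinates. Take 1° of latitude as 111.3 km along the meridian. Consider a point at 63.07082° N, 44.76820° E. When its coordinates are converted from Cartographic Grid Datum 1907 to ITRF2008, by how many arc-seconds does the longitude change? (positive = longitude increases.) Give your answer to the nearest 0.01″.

sin φ = 0.891567, cos φ = 0.452889, sin λ = 0.704240, cos λ = 0.709962.
East component: ΔE = −sin λ·ΔX + cos λ·ΔY = −(0.704240)(476.7) + (0.709962)(579.2) = 75.50 m.
1° of latitude spans 111300 m; at latitude φ, 1° of longitude spans that × cos φ = 50406.5 m, so Δλ = 75.50 / 50406.5 × 3600 = 5.392″.

Δλ = 5.39″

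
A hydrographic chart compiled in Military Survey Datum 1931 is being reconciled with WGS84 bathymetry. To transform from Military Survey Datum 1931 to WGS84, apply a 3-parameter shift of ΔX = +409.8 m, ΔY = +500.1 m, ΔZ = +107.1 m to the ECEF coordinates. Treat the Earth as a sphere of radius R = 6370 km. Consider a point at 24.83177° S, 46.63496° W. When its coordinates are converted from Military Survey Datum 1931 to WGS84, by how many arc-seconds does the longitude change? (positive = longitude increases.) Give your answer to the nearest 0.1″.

sin φ = -0.419955, cos φ = 0.907545, sin λ = -0.726994, cos λ = 0.686644.
East component: ΔE = −sin λ·ΔX + cos λ·ΔY = −(-0.726994)(409.8) + (0.686644)(500.1) = 641.31 m.
1° of latitude spans πR/180 = 111177 m; at latitude φ, 1° of longitude spans that × cos φ = 100898.5 m, so Δλ = 641.31 / 100898.5 × 3600 = 22.882″.

Δλ = 22.9″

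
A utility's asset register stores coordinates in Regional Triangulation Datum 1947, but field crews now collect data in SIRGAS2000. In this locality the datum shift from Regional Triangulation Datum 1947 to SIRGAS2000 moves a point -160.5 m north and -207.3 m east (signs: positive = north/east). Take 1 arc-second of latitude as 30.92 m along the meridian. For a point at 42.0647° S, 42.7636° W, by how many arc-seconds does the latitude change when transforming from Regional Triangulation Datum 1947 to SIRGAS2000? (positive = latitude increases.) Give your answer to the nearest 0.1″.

Δφ = -5.2″

1″ of latitude = 30.92 m, so Δφ = -160.5 / 30.92 = -5.191″.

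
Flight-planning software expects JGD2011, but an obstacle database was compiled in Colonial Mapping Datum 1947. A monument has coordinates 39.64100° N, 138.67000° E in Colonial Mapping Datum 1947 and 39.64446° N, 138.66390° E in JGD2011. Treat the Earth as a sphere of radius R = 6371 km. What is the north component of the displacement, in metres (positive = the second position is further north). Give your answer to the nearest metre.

Δφ = 39.64446° − 39.64100° = +0.00346°; Δλ = 138.66390° − 138.67000° = -0.00610°.
1° along a meridian = πR/180 = 111195 m.
ΔN = Δφ × 111195 = 384.7 m; ΔE = Δλ × 111195 × cos(39.64100°) = -0.00610 × 111195 × 0.770057 = -522.3 m.

ΔN = 385 m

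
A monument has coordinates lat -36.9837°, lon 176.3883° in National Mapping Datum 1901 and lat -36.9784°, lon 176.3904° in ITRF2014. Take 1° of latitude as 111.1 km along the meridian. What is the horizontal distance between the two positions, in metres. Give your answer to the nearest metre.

Δφ = -36.9784° − -36.9837° = +0.0053°; Δλ = 176.3904° − 176.3883° = +0.0021°.
ΔN = Δφ × 111100 = 588.8 m; ΔE = Δλ × 111100 × cos(-36.9837°) = +0.0021 × 111100 × 0.798807 = 186.4 m.
Distance = √(ΔE² + ΔN²) = √(186.4² + 588.8²) = 617.6 m.

618 m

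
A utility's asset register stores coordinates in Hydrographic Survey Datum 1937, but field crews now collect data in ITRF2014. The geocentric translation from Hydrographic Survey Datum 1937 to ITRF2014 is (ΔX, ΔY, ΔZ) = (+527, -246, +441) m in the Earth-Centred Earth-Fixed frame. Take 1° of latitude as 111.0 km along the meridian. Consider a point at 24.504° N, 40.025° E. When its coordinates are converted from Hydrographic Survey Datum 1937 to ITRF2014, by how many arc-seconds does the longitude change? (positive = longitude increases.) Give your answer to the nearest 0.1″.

sin φ = 0.414757, cos φ = 0.909932, sin λ = 0.643122, cos λ = 0.765764.
East component: ΔE = −sin λ·ΔX + cos λ·ΔY = −(0.643122)(527) + (0.765764)(-246) = -527.30 m.
1° of latitude spans 111000 m; at latitude φ, 1° of longitude spans that × cos φ = 101002.5 m, so Δλ = -527.30 / 101002.5 × 3600 = -18.794″.

Δλ = -18.8″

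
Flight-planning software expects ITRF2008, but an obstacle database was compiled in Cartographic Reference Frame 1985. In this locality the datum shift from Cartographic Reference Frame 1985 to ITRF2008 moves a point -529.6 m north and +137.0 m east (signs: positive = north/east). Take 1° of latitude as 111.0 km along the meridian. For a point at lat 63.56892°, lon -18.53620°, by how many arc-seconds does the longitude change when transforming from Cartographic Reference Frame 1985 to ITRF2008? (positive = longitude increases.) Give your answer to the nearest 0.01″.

Δλ = 9.98″

At latitude 63.56892°, cos φ = 0.445121.
1° of longitude at this latitude = 111.0 × cos φ = 49.41 km, so Δλ = 137.0 / 49408.4 = 0.0027728° = 9.982″.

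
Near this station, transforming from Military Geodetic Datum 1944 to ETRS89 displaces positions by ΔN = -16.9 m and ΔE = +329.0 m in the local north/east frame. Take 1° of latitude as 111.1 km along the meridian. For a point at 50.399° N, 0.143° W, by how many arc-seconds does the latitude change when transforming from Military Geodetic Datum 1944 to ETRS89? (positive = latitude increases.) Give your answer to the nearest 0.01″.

1° of latitude = 111.1 km, so Δφ = -16.9 / 111100 = -0.0001521° = -0.548″.

Δφ = -0.55″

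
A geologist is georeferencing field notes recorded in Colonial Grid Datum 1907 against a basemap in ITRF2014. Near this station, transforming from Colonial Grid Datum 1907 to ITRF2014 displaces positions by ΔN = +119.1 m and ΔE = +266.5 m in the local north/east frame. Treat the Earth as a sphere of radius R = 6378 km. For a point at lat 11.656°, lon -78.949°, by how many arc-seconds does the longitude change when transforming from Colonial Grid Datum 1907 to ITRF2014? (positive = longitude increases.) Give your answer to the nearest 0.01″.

Δλ = 8.80″

At latitude 11.656°, cos φ = 0.979378.
One radian of longitude at latitude φ spans R cos φ, so Δλ = ΔE / (R cos φ) = 266.5 / (6378000 × 0.979378) = 4.2664e-05 rad = 8.800″.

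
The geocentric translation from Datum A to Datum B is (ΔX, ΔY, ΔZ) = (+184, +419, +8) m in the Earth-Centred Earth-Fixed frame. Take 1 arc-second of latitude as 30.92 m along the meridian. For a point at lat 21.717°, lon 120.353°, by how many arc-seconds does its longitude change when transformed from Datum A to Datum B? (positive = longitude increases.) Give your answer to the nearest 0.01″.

Δλ = -12.90″

sin φ = 0.370022, cos φ = 0.929023, sin λ = 0.862928, cos λ = -0.505326.
East component: ΔE = −sin λ·ΔX + cos λ·ΔY = −(0.862928)(184) + (-0.505326)(419) = -370.51 m.
1° of latitude spans 3600 × 30.92 = 111312 m; at latitude φ, 1° of longitude spans that × cos φ = 103411.4 m, so Δλ = -370.51 / 103411.4 × 3600 = -12.898″.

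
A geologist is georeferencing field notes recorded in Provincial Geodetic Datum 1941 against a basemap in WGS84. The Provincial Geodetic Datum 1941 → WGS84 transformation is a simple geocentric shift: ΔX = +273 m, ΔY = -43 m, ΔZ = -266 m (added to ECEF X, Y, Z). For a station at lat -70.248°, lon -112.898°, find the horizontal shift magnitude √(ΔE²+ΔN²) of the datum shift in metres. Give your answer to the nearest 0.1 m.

The local east axis at (φ, λ) is (−sin λ, cos λ, 0), so ΔE = −sin(-112.898°)·273 + cos(-112.898°)·(-43) = 268.22 m.
The local north axis is (−sin φ cos λ, −sin φ sin λ, cos φ), giving ΔN = -99.972 + 37.281 − 89.895 = -152.59 m.
Horizontal magnitude = √(ΔE² + ΔN²) = √(268.22² + (-152.59)²) = 308.58 m.

308.6 m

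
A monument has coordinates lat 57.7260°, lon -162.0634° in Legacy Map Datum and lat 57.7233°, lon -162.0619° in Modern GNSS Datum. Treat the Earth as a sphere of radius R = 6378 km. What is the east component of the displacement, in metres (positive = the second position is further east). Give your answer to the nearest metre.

ΔE = 89 m

Δφ = 57.7233° − 57.7260° = -0.0027°; Δλ = -162.0619° − -162.0634° = +0.0015°.
1° along a meridian = πR/180 = 111317 m.
ΔN = Δφ × 111317 = -300.6 m; ΔE = Δλ × 111317 × cos(57.7260°) = +0.0015 × 111317 × 0.533969 = 89.2 m.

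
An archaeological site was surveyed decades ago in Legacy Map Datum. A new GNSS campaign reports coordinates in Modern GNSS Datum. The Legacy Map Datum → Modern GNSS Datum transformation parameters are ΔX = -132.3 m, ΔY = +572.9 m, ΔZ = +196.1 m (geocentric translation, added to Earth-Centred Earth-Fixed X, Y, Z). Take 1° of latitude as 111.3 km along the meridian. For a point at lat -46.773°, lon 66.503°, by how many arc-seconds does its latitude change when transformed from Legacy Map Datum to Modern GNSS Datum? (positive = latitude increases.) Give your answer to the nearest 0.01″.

Δφ = 15.48″

sin φ = -0.728646, cos φ = 0.684891, sin λ = 0.917081, cos λ = 0.398701.
North component: ΔN = −sin φ cos λ·ΔX − sin φ sin λ·ΔY + cos φ·ΔZ = −(-0.728646)(0.398701)(-132.3) − (-0.728646)(0.917081)(572.9) + (0.684891)(196.1) = 478.70 m.
1° of latitude spans 111300 m, so Δφ = 478.70 / 111300 × 3600 = 15.484″.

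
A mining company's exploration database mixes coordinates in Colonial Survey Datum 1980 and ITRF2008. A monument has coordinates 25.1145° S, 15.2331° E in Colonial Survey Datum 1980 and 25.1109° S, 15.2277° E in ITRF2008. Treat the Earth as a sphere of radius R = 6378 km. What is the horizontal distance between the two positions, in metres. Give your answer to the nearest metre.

Δφ = -25.1109° − -25.1145° = +0.0036°; Δλ = 15.2277° − 15.2331° = -0.0054°.
1° along a meridian = πR/180 = 111317 m.
ΔN = Δφ × 111317 = 400.7 m; ΔE = Δλ × 111317 × cos(-25.1145°) = -0.0054 × 111317 × 0.905461 = -544.3 m.
Distance = √(ΔE² + ΔN²) = √((-544.3)² + 400.7²) = 675.9 m.

676 m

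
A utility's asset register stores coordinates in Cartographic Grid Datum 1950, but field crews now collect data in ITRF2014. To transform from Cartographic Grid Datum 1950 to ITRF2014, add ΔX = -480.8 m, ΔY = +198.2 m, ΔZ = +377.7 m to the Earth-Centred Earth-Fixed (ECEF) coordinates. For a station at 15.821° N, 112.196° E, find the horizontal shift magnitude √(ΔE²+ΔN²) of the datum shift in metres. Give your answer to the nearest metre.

At φ = 15.821°, λ = 112.196°: sin φ = 0.272633, cos φ = 0.962118, sin λ = 0.925897, cos λ = -0.377776.
ΔE = −sin λ·ΔX + cos λ·ΔY = −(0.925897)·(-480.8) + (-0.377776)·(198.2) = 370.30 m.
ΔN = −sin φ cos λ·ΔX − sin φ sin λ·ΔY + cos φ·ΔZ = −(0.272633)(-0.377776)(-480.8) − (0.272633)(0.925897)(198.2) + (0.962118)(377.7) = 263.84 m.
Horizontal magnitude = √(ΔE² + ΔN²) = √(370.30² + 263.84²) = 454.68 m.

455 m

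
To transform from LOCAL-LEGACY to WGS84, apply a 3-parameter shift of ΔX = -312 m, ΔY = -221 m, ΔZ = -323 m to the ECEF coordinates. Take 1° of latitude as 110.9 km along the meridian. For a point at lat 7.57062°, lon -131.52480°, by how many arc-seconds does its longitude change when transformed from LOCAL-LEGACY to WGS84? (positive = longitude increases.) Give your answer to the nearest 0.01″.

sin φ = 0.131748, cos φ = 0.991283, sin λ = -0.748669, cos λ = -0.662944.
East component: ΔE = −sin λ·ΔX + cos λ·ΔY = −(-0.748669)(-312) + (-0.662944)(-221) = -87.07 m.
1° of latitude spans 110900 m; at latitude φ, 1° of longitude spans that × cos φ = 109933.3 m, so Δλ = -87.07 / 109933.3 × 3600 = -2.851″.

Δλ = -2.85″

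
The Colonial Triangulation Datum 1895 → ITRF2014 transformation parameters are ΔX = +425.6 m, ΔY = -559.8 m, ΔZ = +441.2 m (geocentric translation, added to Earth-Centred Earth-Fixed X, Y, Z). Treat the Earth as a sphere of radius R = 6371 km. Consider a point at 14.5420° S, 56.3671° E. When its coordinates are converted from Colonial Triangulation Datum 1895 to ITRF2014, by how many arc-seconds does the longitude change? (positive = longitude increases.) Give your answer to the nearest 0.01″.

sin φ = -0.251090, cos φ = 0.967964, sin λ = 0.832603, cos λ = 0.553870.
East component: ΔE = −sin λ·ΔX + cos λ·ΔY = −(0.832603)(425.6) + (0.553870)(-559.8) = -664.41 m.
1° of latitude spans πR/180 = 111195 m; at latitude φ, 1° of longitude spans that × cos φ = 107632.7 m, so Δλ = -664.41 / 107632.7 × 3600 = -22.223″.

Δλ = -22.22″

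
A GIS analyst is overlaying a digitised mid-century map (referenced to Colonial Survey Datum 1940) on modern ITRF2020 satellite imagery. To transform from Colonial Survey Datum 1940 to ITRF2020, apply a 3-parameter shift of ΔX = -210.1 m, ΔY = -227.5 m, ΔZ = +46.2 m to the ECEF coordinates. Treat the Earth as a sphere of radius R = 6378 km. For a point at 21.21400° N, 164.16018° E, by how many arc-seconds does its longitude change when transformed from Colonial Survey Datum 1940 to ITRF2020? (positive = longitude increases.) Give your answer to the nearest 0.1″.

Δλ = 9.6″

sin φ = 0.361852, cos φ = 0.932235, sin λ = 0.272949, cos λ = -0.962029.
East component: ΔE = −sin λ·ΔX + cos λ·ΔY = −(0.272949)(-210.1) + (-0.962029)(-227.5) = 276.21 m.
1° of latitude spans πR/180 = 111317 m; at latitude φ, 1° of longitude spans that × cos φ = 103773.7 m, so Δλ = 276.21 / 103773.7 × 3600 = 9.582″.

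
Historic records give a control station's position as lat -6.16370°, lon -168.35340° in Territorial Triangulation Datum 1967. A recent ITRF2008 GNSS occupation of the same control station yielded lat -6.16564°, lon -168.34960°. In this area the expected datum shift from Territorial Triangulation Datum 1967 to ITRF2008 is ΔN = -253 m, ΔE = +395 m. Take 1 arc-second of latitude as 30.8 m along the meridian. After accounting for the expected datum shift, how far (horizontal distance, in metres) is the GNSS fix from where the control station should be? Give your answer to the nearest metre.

45 m

Observed coordinate differences: Δφ = -0.00194°, Δλ = +0.00380°.
Converting to metres (1° lat = 110880 m, cos φ = 0.994219): observed ΔN = -215.1 m, observed ΔE = 418.9 m.
Subtracting the expected shift leaves a residual of -215.1 − (-253) = 37.9 m north and 418.9 − (395) = 23.9 m east.
Residual distance = √(37.9² + 23.9²) = 44.8 m.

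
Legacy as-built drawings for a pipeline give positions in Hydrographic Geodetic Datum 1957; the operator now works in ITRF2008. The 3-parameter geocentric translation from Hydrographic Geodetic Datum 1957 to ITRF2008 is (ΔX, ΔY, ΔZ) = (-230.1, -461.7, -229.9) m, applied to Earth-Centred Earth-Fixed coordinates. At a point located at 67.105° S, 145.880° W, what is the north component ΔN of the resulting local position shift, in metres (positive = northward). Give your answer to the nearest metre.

ΔN = 325 m

At φ = -67.105°, λ = -145.880°: sin φ = -0.921219, cos φ = 0.389044, sin λ = -0.560928, cos λ = -0.827865.
ΔN = −sin φ cos λ·ΔX − sin φ sin λ·ΔY + cos φ·ΔZ = −(-0.921219)(-0.827865)(-230.1) − (-0.921219)(-0.560928)(-461.7) + (0.389044)(-229.9) = 324.62 m.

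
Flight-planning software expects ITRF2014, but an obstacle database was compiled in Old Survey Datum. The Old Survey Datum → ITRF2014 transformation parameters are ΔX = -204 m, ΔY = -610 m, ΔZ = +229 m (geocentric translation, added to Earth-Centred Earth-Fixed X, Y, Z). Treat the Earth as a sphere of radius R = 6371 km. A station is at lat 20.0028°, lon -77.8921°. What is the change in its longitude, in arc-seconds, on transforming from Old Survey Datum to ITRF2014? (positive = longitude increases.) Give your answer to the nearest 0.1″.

sin φ = 0.342066, cos φ = 0.939676, sin λ = -0.977754, cos λ = 0.209753.
East component: ΔE = −sin λ·ΔX + cos λ·ΔY = −(-0.977754)(-204) + (0.209753)(-610) = -327.41 m.
1° of latitude spans πR/180 = 111195 m; at latitude φ, 1° of longitude spans that × cos φ = 104487.2 m, so Δλ = -327.41 / 104487.2 × 3600 = -11.281″.

Δλ = -11.3″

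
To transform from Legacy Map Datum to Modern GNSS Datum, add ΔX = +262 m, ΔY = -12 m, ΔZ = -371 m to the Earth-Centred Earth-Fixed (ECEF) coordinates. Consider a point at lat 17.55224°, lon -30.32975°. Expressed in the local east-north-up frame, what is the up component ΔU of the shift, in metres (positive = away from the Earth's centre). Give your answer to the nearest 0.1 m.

ΔU = 109.5 m

At φ = 17.55224°, λ = -30.32975°: sin φ = 0.301575, cos φ = 0.953442, sin λ = -0.504976, cos λ = 0.863133.
ΔU = cos φ cos λ·ΔX + cos φ sin λ·ΔY + sin φ·ΔZ = (0.953442)(0.863133)(262) + (0.953442)(-0.504976)(-12) + (0.301575)(-371) = 109.51 m.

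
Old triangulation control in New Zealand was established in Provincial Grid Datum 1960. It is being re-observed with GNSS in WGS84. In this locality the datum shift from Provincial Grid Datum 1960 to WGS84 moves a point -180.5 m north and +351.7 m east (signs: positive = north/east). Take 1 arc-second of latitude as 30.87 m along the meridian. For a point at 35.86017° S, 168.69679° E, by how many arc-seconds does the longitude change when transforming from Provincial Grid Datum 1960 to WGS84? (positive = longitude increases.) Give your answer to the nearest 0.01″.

Δλ = 14.06″

At latitude -35.86017°, cos φ = 0.810449.
1″ of longitude at this latitude = 30.87 × cos φ = 25.0186 m, so Δλ = 351.7 / 25.0186 = 14.058″.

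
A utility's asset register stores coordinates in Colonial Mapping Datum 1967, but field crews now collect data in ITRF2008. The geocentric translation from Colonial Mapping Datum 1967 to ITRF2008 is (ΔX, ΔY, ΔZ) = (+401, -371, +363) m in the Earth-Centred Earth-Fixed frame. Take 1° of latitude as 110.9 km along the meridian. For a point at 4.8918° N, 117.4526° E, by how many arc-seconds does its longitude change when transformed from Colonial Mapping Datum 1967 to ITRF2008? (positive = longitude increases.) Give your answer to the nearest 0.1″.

sin φ = 0.085274, cos φ = 0.996358, sin λ = 0.887393, cos λ = -0.461015.
East component: ΔE = −sin λ·ΔX + cos λ·ΔY = −(0.887393)(401) + (-0.461015)(-371) = -184.81 m.
1° of latitude spans 110900 m; at latitude φ, 1° of longitude spans that × cos φ = 110496.0 m, so Δλ = -184.81 / 110496.0 × 3600 = -6.021″.

Δλ = -6.0″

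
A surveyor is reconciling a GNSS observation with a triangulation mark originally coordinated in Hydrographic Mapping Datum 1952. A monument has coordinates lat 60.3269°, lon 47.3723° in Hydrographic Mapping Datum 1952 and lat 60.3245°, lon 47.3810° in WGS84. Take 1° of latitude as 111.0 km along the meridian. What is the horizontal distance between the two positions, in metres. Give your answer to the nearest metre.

Δφ = 60.3245° − 60.3269° = -0.0024°; Δλ = 47.3810° − 47.3723° = +0.0087°.
ΔN = Δφ × 111000 = -266.4 m; ΔE = Δλ × 111000 × cos(60.3269°) = +0.0087 × 111000 × 0.495051 = 478.1 m.
Distance = √(ΔE² + ΔN²) = √(478.1² + (-266.4)²) = 547.3 m.

547 m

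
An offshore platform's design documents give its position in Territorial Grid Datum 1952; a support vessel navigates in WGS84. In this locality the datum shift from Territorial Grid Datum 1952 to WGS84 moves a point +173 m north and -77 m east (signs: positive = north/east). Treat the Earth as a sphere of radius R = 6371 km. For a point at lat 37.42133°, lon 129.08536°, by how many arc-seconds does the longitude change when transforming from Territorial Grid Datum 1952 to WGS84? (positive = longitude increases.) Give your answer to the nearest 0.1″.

At latitude 37.42133°, cos φ = 0.794188.
One radian of longitude at latitude φ spans R cos φ, so Δλ = ΔE / (R cos φ) = -77.0 / (6371000 × 0.794188) = -1.5218e-05 rad = -3.139″.

Δλ = -3.1″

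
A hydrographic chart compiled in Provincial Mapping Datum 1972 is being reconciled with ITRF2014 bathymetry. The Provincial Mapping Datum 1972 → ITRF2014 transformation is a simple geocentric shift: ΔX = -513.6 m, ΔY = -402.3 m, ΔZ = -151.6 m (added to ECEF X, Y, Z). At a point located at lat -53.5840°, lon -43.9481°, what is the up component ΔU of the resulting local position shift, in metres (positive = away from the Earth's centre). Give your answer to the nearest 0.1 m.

ΔU = 68.2 m

At φ = -53.5840°, λ = -43.9481°: sin φ = -0.804728, cos φ = 0.593644, sin λ = -0.694006, cos λ = 0.719969.
ΔU = cos φ cos λ·ΔX + cos φ sin λ·ΔY + sin φ·ΔZ = (0.593644)(0.719969)(-513.6) + (0.593644)(-0.694006)(-402.3) + (-0.804728)(-151.6) = 68.23 m.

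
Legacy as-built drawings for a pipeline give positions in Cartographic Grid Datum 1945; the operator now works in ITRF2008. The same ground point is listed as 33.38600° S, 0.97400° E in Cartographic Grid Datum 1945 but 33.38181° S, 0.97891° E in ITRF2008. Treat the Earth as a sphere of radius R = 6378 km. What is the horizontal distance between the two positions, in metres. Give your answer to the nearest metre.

Δφ = -33.38181° − -33.38600° = +0.00419°; Δλ = 0.97891° − 0.97400° = +0.00491°.
1° along a meridian = πR/180 = 111317 m.
ΔN = Δφ × 111317 = 466.4 m; ΔE = Δλ × 111317 × cos(-33.38600°) = +0.00491 × 111317 × 0.834982 = 456.4 m.
Distance = √(ΔE² + ΔN²) = √(456.4² + 466.4²) = 652.6 m.

653 m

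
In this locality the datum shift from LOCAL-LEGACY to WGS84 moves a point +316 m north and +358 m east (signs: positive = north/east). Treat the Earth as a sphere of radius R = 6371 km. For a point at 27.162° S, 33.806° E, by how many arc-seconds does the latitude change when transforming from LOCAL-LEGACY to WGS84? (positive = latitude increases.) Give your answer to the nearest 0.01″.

On a sphere of radius R, 1 rad of latitude = R, so Δφ = ΔN / R = 316.0 / 6371000 = 4.9600e-05 rad = 10.231″.

Δφ = 10.23″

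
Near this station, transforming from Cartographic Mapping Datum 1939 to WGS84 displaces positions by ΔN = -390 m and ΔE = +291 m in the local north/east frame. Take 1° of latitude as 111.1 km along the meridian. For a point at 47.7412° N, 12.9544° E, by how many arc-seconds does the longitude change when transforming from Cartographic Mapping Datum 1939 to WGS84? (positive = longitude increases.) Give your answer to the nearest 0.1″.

Δλ = 14.0″

At latitude 47.7412°, cos φ = 0.672480.
1° of longitude at this latitude = 111.1 × cos φ = 74.71 km, so Δλ = 291.0 / 74712.6 = 0.0038949° = 14.022″.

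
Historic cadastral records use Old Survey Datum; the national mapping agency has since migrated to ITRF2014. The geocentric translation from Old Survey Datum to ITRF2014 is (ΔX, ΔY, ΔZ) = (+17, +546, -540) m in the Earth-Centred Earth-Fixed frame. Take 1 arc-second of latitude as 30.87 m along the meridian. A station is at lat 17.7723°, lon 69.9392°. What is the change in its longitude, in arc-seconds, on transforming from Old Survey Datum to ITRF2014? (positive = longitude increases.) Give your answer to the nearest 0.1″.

sin φ = 0.305235, cos φ = 0.952277, sin λ = 0.939329, cos λ = 0.343017.
East component: ΔE = −sin λ·ΔX + cos λ·ΔY = −(0.939329)(17) + (0.343017)(546) = 171.32 m.
1° of latitude spans 3600 × 30.87 = 111132 m; at latitude φ, 1° of longitude spans that × cos φ = 105828.5 m, so Δλ = 171.32 / 105828.5 × 3600 = 5.828″.

Δλ = 5.8″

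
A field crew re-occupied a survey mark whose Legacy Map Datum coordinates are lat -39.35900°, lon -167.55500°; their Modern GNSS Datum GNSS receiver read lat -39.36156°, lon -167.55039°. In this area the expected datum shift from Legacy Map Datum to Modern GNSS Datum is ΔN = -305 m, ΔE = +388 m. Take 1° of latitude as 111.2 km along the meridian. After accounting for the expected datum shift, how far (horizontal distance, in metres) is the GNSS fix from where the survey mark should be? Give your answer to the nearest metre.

Observed coordinate differences: Δφ = -0.00256°, Δλ = +0.00461°.
Converting to metres (1° lat = 111200 m, cos φ = 0.773188): observed ΔN = -284.7 m, observed ΔE = 396.4 m.
Subtracting the expected shift leaves a residual of -284.7 − (-305) = 20.3 m north and 396.4 − (388) = 8.4 m east.
Residual distance = √(20.3² + 8.4²) = 22.0 m.

22 m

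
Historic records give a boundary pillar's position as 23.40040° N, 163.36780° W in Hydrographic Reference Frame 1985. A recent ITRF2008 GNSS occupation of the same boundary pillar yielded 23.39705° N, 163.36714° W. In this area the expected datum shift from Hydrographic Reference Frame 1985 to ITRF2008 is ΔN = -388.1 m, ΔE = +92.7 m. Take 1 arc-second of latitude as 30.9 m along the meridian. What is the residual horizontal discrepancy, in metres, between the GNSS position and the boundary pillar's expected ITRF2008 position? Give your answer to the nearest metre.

30 m

Observed coordinate differences: Δφ = -0.00335°, Δλ = +0.00066°.
Converting to metres (1° lat = 111240 m, cos φ = 0.917752): observed ΔN = -372.7 m, observed ΔE = 67.4 m.
Subtracting the expected shift leaves a residual of -372.7 − (-388.1) = 15.4 m north and 67.4 − (92.7) = -25.3 m east.
Residual distance = √(15.4² + (-25.3)²) = 29.7 m.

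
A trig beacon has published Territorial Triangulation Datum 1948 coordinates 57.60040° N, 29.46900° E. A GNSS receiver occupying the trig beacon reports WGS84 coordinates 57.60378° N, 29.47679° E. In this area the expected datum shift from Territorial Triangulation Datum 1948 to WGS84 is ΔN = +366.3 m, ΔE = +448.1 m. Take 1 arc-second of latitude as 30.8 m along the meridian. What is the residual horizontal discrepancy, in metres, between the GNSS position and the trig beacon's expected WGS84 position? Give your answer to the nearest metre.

Observed coordinate differences: Δφ = +0.00338°, Δλ = +0.00779°.
Converting to metres (1° lat = 110880 m, cos φ = 0.535821): observed ΔN = 374.8 m, observed ΔE = 462.8 m.
Subtracting the expected shift leaves a residual of 374.8 − (366.3) = 8.5 m north and 462.8 − (448.1) = 14.7 m east.
Residual distance = √(8.5² + 14.7²) = 17.0 m.

17 m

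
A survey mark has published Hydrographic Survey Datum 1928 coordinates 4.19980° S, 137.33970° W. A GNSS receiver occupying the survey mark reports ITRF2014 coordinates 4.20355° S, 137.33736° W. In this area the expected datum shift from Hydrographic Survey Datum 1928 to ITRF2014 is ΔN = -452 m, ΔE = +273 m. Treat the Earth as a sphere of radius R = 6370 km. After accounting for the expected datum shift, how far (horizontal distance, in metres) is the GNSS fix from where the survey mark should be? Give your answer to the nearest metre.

Observed coordinate differences: Δφ = -0.00375°, Δλ = +0.00234°.
Converting to metres (1° lat = 111177 m, cos φ = 0.997315): observed ΔN = -416.9 m, observed ΔE = 259.5 m.
Subtracting the expected shift leaves a residual of -416.9 − (-452) = 35.1 m north and 259.5 − (273) = -13.5 m east.
Residual distance = √(35.1² + (-13.5)²) = 37.6 m.

38 m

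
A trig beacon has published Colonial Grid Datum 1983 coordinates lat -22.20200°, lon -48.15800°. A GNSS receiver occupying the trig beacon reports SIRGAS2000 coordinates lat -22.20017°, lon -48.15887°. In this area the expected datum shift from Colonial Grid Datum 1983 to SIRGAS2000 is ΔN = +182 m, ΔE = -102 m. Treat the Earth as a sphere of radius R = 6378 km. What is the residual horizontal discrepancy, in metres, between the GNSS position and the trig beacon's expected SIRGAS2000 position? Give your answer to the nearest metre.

25 m

Observed coordinate differences: Δφ = +0.00183°, Δλ = -0.00087°.
Converting to metres (1° lat = 111317 m, cos φ = 0.925857): observed ΔN = 203.7 m, observed ΔE = -89.7 m.
Subtracting the expected shift leaves a residual of 203.7 − (182) = 21.7 m north and -89.7 − (-102) = 12.3 m east.
Residual distance = √(21.7² + 12.3²) = 25.0 m.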